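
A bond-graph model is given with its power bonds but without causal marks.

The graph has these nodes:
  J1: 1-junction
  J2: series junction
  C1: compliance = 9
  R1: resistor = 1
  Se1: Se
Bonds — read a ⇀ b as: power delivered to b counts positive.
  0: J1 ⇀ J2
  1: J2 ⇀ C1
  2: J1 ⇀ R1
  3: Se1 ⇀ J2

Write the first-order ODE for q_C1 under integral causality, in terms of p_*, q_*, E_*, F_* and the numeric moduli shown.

dq_C1/dt = E_Se1 - q_C1/9

bond 3 →J2  (Se1 fixes effort; stroke away)
bond 1 →J2  (C1 outputs effort q/C1)
bond 0 →J1  (closing 1-jn rule on J2)
bond 2 →R1  (closing 1-jn rule on J1)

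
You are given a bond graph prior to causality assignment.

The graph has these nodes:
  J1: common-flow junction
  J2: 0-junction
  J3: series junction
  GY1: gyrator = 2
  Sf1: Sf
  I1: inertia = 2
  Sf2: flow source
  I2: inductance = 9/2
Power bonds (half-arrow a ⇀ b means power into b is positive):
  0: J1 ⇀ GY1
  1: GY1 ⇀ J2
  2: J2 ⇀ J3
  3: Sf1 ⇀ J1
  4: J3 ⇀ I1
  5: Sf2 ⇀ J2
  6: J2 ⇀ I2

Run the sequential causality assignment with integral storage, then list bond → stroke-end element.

β0 stroke→J1
β1 stroke→J2
β2 stroke→J3
β3 stroke→Sf1
β4 stroke→I1
β5 stroke→Sf2
β6 stroke→I2

#3 →Sf1  (Sf1: flow source, stroke at near end)
#5 →Sf2  (Sf2: flow source, stroke at near end)
#0 →J1  (1-jn J1 has f-setter on 3)
#1 →J2  (GY GY1: same side as bond 0)
#2 →J3  (J2: bond 1 brought effort, rest push out)
#6 →I2  (J2 effort already set via bond 1)
#4 →I1  (J3 needs exactly one f-in)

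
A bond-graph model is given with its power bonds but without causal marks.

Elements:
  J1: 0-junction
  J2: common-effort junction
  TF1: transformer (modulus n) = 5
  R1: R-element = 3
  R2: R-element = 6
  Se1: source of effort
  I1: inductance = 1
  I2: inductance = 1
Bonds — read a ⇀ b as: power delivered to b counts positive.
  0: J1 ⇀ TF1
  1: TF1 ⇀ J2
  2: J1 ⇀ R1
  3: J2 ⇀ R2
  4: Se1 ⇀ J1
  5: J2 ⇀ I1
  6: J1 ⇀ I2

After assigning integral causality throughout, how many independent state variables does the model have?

2  (I1, I2 all integral)

#4 stroke at J1  (Se1: effort source, stroke at far end)
#0 stroke at TF1  (0-jn J1 has e-setter on 4)
#2 stroke at R1  (0-jn J1 has e-setter on 4)
#6 stroke at I2  (J1: bond 4 brought effort, rest push out)
#1 stroke at J2  (TF1 one-in-one-out from 0)
#3 stroke at R2  (common-e at J2 fixed by 1)
#5 stroke at I1  (0-jn J2 has e-setter on 1)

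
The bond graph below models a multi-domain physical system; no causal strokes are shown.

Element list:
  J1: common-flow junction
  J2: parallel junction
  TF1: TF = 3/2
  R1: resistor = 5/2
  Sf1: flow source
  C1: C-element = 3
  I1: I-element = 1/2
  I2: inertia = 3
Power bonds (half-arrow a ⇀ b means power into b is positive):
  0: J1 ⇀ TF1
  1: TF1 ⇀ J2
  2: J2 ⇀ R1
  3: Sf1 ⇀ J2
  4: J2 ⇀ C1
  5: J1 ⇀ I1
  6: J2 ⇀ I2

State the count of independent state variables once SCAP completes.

bond 3 stroke→Sf1  (Sf1: flow source, stroke at near end)
bond 4 stroke→J2  (C1: C, integral causality)
bond 1 stroke→TF1  (J2: bond 4 brought effort, rest push out)
bond 2 stroke→R1  (J2 effort already set via bond 4)
bond 6 stroke→I2  (common-e at J2 fixed by 4)
bond 0 stroke→J1  (through TF1, causality passes straight; one stroke at TF1)
bond 5 stroke→I1  (closing 1-jn rule on J1)

3  (C1, I1, I2 all integral)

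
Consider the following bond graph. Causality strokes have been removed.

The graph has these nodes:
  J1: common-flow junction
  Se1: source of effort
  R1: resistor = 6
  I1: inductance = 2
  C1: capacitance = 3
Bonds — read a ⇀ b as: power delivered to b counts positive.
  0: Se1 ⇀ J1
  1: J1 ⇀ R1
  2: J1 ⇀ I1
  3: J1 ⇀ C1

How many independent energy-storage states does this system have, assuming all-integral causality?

2  (C1, I1 all integral)

bond 0 stroke at J1  (Se1: effort source, stroke at far end)
bond 2 stroke at I1  (prefer integral on I1)
bond 1 stroke at J1  (J1: bond 2 brought flow, rest push out)
bond 3 stroke at J1  (J1: bond 2 brought flow, rest push out)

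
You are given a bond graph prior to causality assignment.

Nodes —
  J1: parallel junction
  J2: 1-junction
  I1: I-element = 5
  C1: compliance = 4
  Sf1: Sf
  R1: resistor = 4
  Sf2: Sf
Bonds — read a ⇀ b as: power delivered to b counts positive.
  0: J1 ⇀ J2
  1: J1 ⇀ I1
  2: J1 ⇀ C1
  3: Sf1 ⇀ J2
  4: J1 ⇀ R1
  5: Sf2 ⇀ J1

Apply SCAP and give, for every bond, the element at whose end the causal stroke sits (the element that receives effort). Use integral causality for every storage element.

b0 |J2
b1 |I1
b2 |J1
b3 |Sf1
b4 |R1
b5 |Sf2

b3 stroke→Sf1  (Sf1 (Sf) sets flow on bond)
b5 stroke→Sf2  (Sf2 fixes flow; stroke at Sf2)
b0 stroke→J2  (common-f at J2 fixed by 3)
b1 stroke→I1  (prefer integral on I1)
b2 stroke→J1  (C1 integral (e out))
b4 stroke→R1  (0-jn J1 has e-setter on 2)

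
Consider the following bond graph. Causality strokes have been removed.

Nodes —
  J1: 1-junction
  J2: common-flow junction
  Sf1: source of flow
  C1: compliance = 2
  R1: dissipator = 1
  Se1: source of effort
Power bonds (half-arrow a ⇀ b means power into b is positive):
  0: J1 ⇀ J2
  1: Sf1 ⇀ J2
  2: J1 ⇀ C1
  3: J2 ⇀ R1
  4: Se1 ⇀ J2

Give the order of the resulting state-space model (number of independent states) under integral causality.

#1 |Sf1  (Sf1: flow source, stroke at near end)
#4 |J2  (Se1 (Se) sets effort on bond)
#0 |J2  (common-f at J2 fixed by 1)
#3 |J2  (1-jn J2 has f-setter on 1)
#2 |J1  (1-jn J1 has f-setter on 0)

1  (C1 all integral)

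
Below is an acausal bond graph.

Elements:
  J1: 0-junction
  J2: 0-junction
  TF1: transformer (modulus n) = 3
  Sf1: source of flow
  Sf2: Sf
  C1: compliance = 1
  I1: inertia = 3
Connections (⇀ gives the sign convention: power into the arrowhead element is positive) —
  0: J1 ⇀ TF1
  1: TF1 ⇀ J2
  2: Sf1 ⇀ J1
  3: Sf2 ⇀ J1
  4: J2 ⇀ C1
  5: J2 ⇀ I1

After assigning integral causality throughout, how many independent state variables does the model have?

bond 2 stroke at Sf1  (source Sf1 imposes f)
bond 3 stroke at Sf2  (Sf2 fixes flow; stroke at Sf2)
bond 0 stroke at J1  (closing 0-jn rule on J1)
bond 1 stroke at TF1  (TF1 one-in-one-out from 0)
bond 4 stroke at J2  (C1 outputs effort q/C1)
bond 5 stroke at I1  (common-e at J2 fixed by 4)

2  (C1, I1 all integral)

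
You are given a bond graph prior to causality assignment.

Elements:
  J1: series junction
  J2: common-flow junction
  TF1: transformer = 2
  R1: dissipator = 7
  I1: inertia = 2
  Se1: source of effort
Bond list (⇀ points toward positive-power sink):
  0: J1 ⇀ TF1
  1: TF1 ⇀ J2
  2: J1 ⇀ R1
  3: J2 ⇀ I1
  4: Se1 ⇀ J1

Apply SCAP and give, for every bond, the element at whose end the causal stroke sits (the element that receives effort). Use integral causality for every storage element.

β0 stroke at TF1
β1 stroke at J2
β2 stroke at J1
β3 stroke at I1
β4 stroke at J1

β4 →J1  (Se1 fixes effort; stroke away)
β3 →I1  (I1 integral (f out))
β1 →J2  (J2 flow already set via bond 3)
β0 →TF1  (TF1 one-in-one-out from 1)
β2 →J1  (J1: bond 0 brought flow, rest push out)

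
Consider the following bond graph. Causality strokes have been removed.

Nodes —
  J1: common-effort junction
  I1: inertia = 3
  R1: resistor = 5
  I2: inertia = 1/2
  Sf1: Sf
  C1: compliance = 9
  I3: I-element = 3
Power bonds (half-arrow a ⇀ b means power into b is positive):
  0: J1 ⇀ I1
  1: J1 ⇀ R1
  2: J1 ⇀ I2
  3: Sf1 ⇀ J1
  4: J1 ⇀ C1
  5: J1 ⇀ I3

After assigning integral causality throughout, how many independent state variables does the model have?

b3 →Sf1  (source Sf1 imposes f)
b0 →I1  (I1 outputs flow p/I1)
b2 →I2  (I2: I, integral causality)
b4 →J1  (prefer integral on C1)
b1 →R1  (J1: bond 4 brought effort, rest push out)
b5 →I3  (0-jn J1 has e-setter on 4)

4  (C1, I1, I2, I3 all integral)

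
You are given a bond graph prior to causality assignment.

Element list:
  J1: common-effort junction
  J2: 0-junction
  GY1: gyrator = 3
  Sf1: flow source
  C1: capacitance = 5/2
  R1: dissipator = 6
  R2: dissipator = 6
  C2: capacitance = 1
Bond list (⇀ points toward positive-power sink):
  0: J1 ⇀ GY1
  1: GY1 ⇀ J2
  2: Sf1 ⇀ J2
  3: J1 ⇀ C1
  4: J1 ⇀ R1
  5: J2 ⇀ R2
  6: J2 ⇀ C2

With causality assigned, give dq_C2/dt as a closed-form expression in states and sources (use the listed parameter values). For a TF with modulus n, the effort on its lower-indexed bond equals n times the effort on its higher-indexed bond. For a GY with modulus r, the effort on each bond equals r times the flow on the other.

dq_C2/dt = F_Sf1 + 2*q_C1/15 - q_C2/6

bond 2 →Sf1  (Sf1: flow source, stroke at near end)
bond 3 →J1  (C1 outputs effort q/C1)
bond 0 →GY1  (common-e at J1 fixed by 3)
bond 4 →R1  (J1 effort already set via bond 3)
bond 1 →GY1  (GY1 both-in/both-out from 0)
bond 6 →J2  (C2 outputs effort q/C2)
bond 5 →R2  (J2 effort already set via bond 6)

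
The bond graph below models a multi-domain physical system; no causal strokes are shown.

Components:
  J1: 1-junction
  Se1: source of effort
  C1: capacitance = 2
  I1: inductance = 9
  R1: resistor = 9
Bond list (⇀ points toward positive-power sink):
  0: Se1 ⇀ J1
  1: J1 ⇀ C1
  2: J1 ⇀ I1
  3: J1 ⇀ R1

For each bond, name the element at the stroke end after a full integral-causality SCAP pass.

β0 →J1  (Se1 (Se) sets effort on bond)
β1 →J1  (C1 integral (e out))
β2 →I1  (I1 outputs flow p/I1)
β3 →J1  (J1: bond 2 brought flow, rest push out)

b0 →J1
b1 →J1
b2 →I1
b3 →J1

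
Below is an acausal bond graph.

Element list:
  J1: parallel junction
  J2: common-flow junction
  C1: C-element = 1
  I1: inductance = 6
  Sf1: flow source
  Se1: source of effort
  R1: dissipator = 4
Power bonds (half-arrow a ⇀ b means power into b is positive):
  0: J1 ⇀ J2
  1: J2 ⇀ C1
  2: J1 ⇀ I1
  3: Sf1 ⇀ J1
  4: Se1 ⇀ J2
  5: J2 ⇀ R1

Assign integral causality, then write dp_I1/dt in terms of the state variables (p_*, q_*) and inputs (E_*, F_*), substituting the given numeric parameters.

dp_I1/dt = -E_Se1 + 4*F_Sf1 - 2*p_I1/3 + q_C1

bond 3 |Sf1  (Sf1: flow source, stroke at near end)
bond 4 |J2  (Se1 (Se) sets effort on bond)
bond 1 |J2  (C1 outputs effort q/C1)
bond 2 |I1  (prefer integral on I1)
bond 0 |J1  (J1: last free bond brings effort in)
bond 5 |J2  (J2 flow already set via bond 0)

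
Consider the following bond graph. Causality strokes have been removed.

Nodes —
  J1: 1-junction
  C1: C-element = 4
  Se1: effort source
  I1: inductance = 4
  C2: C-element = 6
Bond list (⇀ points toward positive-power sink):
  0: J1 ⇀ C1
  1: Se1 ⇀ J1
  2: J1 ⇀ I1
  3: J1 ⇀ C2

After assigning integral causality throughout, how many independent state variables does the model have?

b1 |J1  (Se1 fixes effort; stroke away)
b0 |J1  (prefer integral on C1)
b2 |I1  (I1 integral (f out))
b3 |J1  (J1: bond 2 brought flow, rest push out)

3  (C1, C2, I1 all integral)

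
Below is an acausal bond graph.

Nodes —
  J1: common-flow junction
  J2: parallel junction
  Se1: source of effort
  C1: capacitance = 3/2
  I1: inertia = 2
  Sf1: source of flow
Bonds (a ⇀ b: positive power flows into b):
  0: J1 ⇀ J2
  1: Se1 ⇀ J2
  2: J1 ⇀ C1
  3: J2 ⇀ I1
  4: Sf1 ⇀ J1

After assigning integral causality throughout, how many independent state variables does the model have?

β1 stroke at J2  (Se1: effort source, stroke at far end)
β4 stroke at Sf1  (source Sf1 imposes f)
β0 stroke at J1  (J1 flow already set via bond 4)
β2 stroke at J1  (1-jn J1 has f-setter on 4)
β3 stroke at I1  (0-jn J2 has e-setter on 1)

2  (C1, I1 all integral)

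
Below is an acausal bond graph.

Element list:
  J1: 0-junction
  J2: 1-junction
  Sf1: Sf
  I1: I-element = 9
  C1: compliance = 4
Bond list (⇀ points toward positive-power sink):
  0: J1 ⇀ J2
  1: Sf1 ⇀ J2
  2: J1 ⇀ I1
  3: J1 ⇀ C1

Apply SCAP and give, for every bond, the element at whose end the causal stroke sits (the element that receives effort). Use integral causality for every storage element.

b1 |Sf1  (Sf1 fixes flow; stroke at Sf1)
b0 |J2  (1-jn J2 has f-setter on 1)
b2 |I1  (I1 outputs flow p/I1)
b3 |J1  (closing 0-jn rule on J1)

β0 stroke at J2
β1 stroke at Sf1
β2 stroke at I1
β3 stroke at J1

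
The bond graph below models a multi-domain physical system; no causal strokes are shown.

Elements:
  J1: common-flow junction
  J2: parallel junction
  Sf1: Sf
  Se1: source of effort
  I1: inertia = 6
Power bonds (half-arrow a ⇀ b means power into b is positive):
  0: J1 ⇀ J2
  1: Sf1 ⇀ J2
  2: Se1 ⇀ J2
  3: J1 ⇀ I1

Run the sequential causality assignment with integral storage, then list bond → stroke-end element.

bond 0 |J1
bond 1 |Sf1
bond 2 |J2
bond 3 |I1

b1 stroke at Sf1  (Sf1: flow source, stroke at near end)
b2 stroke at J2  (Se1: effort source, stroke at far end)
b0 stroke at J1  (J2 effort already set via bond 2)
b3 stroke at I1  (closing 1-jn rule on J1)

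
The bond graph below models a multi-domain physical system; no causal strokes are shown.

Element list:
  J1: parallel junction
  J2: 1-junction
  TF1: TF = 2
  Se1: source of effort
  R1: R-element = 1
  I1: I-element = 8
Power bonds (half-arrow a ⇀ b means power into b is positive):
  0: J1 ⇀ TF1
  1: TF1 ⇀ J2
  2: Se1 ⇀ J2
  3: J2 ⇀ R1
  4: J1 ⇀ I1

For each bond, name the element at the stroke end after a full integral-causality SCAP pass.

bond 2 |J2  (Se1 fixes effort; stroke away)
bond 4 |I1  (I1 outputs flow p/I1)
bond 0 |J1  (only one effort-in slot at J1)
bond 1 |TF1  (through TF1, causality passes straight; one stroke at TF1)
bond 3 |J2  (J2 flow already set via bond 1)

#0 →J1
#1 →TF1
#2 →J2
#3 →J2
#4 →I1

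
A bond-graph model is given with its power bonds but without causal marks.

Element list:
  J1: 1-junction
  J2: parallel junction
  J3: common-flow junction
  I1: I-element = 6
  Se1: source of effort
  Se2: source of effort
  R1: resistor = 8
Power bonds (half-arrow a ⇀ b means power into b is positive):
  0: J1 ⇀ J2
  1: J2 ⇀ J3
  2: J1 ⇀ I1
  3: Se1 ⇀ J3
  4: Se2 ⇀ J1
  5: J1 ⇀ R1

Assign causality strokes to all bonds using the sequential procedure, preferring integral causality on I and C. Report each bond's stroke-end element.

β0 stroke→J1
β1 stroke→J2
β2 stroke→I1
β3 stroke→J3
β4 stroke→J1
β5 stroke→J1

b3 →J3  (source Se1 imposes e)
b4 →J1  (source Se2 imposes e)
b1 →J2  (J3: last free bond brings flow in)
b0 →J1  (J2: bond 1 brought effort, rest push out)
b2 →I1  (I1 outputs flow p/I1)
b5 →J1  (J1: bond 2 brought flow, rest push out)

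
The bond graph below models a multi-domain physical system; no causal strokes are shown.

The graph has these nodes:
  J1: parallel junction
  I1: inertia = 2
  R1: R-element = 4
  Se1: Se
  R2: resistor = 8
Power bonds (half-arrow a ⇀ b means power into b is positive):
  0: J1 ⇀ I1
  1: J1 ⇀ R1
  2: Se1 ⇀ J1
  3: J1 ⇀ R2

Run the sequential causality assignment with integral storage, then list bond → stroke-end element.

bond 2 stroke at J1  (source Se1 imposes e)
bond 0 stroke at I1  (0-jn J1 has e-setter on 2)
bond 1 stroke at R1  (0-jn J1 has e-setter on 2)
bond 3 stroke at R2  (J1: bond 2 brought effort, rest push out)

b0 →I1
b1 →R1
b2 →J1
b3 →R2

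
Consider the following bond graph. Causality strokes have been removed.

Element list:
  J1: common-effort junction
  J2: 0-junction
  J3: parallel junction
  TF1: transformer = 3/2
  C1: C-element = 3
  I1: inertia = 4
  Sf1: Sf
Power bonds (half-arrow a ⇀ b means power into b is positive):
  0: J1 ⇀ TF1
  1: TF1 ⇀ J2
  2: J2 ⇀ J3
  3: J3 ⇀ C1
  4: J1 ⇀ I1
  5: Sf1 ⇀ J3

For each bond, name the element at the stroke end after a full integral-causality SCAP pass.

β5 stroke at Sf1  (Sf1 (Sf) sets flow on bond)
β3 stroke at J3  (C1 outputs effort q/C1)
β2 stroke at J2  (common-e at J3 fixed by 3)
β1 stroke at TF1  (J2 effort already set via bond 2)
β0 stroke at J1  (through TF1, causality passes straight; one stroke at TF1)
β4 stroke at I1  (0-jn J1 has e-setter on 0)

β0 →J1
β1 →TF1
β2 →J2
β3 →J3
β4 →I1
β5 →Sf1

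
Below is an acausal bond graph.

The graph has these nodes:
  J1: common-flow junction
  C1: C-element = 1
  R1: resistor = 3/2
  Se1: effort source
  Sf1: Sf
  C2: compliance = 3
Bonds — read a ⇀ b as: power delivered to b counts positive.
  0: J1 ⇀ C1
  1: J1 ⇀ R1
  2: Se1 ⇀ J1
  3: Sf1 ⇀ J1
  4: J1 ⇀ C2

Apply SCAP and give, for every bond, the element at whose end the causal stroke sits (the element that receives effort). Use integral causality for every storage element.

bond 0 stroke→J1
bond 1 stroke→J1
bond 2 stroke→J1
bond 3 stroke→Sf1
bond 4 stroke→J1

β2 |J1  (source Se1 imposes e)
β3 |Sf1  (Sf1: flow source, stroke at near end)
β0 |J1  (J1: bond 3 brought flow, rest push out)
β1 |J1  (1-jn J1 has f-setter on 3)
β4 |J1  (J1: bond 3 brought flow, rest push out)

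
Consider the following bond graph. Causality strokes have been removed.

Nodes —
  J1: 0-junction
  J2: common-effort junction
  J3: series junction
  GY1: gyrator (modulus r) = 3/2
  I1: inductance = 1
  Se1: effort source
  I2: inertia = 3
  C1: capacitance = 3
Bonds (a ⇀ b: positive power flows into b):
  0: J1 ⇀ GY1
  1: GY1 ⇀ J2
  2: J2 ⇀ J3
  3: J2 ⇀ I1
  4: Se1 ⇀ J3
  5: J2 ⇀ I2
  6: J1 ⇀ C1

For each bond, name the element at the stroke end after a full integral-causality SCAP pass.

b0 |GY1
b1 |GY1
b2 |J2
b3 |I1
b4 |J3
b5 |I2
b6 |J1

bond 4 stroke→J3  (Se1 fixes effort; stroke away)
bond 2 stroke→J2  (only one flow-in slot at J3)
bond 1 stroke→GY1  (J2: bond 2 brought effort, rest push out)
bond 3 stroke→I1  (0-jn J2 has e-setter on 2)
bond 5 stroke→I2  (0-jn J2 has e-setter on 2)
bond 0 stroke→GY1  (GY GY1: same side as bond 1)
bond 6 stroke→J1  (only one effort-in slot at J1)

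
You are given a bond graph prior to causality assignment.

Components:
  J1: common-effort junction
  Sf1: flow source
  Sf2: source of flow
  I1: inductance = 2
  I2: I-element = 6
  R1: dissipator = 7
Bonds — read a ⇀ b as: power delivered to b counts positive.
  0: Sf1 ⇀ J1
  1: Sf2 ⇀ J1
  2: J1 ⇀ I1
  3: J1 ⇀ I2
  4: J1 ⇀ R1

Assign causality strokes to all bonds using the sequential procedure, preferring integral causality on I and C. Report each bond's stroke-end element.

b0 |Sf1
b1 |Sf2
b2 |I1
b3 |I2
b4 |J1

#0 stroke→Sf1  (Sf1: flow source, stroke at near end)
#1 stroke→Sf2  (Sf2: flow source, stroke at near end)
#2 stroke→I1  (I1 integral (f out))
#3 stroke→I2  (I2 integral (f out))
#4 stroke→J1  (only one effort-in slot at J1)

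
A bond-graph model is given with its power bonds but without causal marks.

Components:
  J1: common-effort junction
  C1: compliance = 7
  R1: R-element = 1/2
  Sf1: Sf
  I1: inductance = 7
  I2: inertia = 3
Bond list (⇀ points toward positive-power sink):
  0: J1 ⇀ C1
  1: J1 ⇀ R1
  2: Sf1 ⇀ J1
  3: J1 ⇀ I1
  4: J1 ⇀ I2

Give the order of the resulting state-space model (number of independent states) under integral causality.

b2 →Sf1  (Sf1 fixes flow; stroke at Sf1)
b0 →J1  (C1: C, integral causality)
b1 →R1  (0-jn J1 has e-setter on 0)
b3 →I1  (J1 effort already set via bond 0)
b4 →I2  (J1: bond 0 brought effort, rest push out)

3  (C1, I1, I2 all integral)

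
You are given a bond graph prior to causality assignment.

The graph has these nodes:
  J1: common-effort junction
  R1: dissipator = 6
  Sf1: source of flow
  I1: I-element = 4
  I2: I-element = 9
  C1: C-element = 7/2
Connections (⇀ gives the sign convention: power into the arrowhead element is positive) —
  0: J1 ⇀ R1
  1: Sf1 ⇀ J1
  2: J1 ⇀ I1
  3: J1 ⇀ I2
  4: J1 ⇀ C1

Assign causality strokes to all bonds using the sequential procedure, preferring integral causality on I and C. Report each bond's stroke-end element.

b1 →Sf1  (Sf1: flow source, stroke at near end)
b2 →I1  (I1: I, integral causality)
b3 →I2  (I2 outputs flow p/I2)
b4 →J1  (C1 integral (e out))
b0 →R1  (J1: bond 4 brought effort, rest push out)

b0 stroke at R1
b1 stroke at Sf1
b2 stroke at I1
b3 stroke at I2
b4 stroke at J1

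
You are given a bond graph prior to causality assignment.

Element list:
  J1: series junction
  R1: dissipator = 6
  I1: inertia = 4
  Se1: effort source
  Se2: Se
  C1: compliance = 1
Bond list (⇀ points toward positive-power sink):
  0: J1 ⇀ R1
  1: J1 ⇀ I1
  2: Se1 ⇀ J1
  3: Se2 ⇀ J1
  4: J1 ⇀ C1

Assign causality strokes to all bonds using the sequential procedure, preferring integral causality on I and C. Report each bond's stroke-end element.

β2 |J1  (Se1 (Se) sets effort on bond)
β3 |J1  (Se2 fixes effort; stroke away)
β1 |I1  (I1 outputs flow p/I1)
β0 |J1  (J1: bond 1 brought flow, rest push out)
β4 |J1  (1-jn J1 has f-setter on 1)

#0 stroke at J1
#1 stroke at I1
#2 stroke at J1
#3 stroke at J1
#4 stroke at J1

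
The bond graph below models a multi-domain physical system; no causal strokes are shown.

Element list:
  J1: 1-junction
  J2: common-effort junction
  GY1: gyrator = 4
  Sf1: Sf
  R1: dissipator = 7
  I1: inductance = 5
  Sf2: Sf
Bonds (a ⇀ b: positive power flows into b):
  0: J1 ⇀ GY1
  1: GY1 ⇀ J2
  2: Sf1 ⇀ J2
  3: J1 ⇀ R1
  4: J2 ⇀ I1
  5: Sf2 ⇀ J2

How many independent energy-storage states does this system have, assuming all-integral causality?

#2 stroke at Sf1  (Sf1 (Sf) sets flow on bond)
#5 stroke at Sf2  (Sf2 (Sf) sets flow on bond)
#4 stroke at I1  (I1: I, integral causality)
#1 stroke at J2  (only one effort-in slot at J2)
#0 stroke at J1  (GY1 both-in/both-out from 1)
#3 stroke at R1  (J1: last free bond brings flow in)

1  (I1 all integral)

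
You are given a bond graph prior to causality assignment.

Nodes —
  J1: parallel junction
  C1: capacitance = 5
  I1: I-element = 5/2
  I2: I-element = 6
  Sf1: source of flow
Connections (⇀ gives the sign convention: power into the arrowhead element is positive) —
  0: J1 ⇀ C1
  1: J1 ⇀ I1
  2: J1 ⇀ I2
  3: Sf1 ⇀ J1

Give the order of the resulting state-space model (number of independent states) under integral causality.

3  (C1, I1, I2 all integral)

#3 →Sf1  (Sf1 fixes flow; stroke at Sf1)
#0 →J1  (C1 outputs effort q/C1)
#1 →I1  (0-jn J1 has e-setter on 0)
#2 →I2  (J1 effort already set via bond 0)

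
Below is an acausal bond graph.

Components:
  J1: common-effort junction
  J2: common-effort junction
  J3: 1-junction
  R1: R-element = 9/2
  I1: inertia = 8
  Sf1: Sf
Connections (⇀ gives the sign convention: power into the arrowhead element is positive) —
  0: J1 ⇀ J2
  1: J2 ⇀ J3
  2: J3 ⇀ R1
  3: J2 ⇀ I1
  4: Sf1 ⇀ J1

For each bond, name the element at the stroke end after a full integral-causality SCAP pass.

bond 0 stroke→J1
bond 1 stroke→J2
bond 2 stroke→J3
bond 3 stroke→I1
bond 4 stroke→Sf1

bond 4 stroke at Sf1  (Sf1 (Sf) sets flow on bond)
bond 0 stroke at J1  (J1 needs exactly one e-in)
bond 3 stroke at I1  (I1: I, integral causality)
bond 1 stroke at J2  (J2: last free bond brings effort in)
bond 2 stroke at J3  (J3: bond 1 brought flow, rest push out)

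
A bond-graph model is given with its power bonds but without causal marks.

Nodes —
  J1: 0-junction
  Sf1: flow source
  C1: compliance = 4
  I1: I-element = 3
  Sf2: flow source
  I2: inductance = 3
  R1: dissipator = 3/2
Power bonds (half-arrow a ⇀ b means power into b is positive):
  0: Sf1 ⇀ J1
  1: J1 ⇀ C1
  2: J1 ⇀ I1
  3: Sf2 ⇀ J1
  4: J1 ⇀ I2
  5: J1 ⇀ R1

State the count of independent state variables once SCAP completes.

3  (C1, I1, I2 all integral)

β0 stroke at Sf1  (Sf1: flow source, stroke at near end)
β3 stroke at Sf2  (Sf2 (Sf) sets flow on bond)
β1 stroke at J1  (prefer integral on C1)
β2 stroke at I1  (J1 effort already set via bond 1)
β4 stroke at I2  (common-e at J1 fixed by 1)
β5 stroke at R1  (common-e at J1 fixed by 1)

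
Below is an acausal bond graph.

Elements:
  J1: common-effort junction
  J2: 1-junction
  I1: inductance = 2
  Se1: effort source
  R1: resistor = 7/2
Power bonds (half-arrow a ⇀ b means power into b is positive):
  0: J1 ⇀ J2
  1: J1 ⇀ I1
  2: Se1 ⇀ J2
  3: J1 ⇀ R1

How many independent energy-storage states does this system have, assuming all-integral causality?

#2 |J2  (source Se1 imposes e)
#0 |J1  (closing 1-jn rule on J2)
#1 |I1  (J1 effort already set via bond 0)
#3 |R1  (J1 effort already set via bond 0)

1  (I1 all integral)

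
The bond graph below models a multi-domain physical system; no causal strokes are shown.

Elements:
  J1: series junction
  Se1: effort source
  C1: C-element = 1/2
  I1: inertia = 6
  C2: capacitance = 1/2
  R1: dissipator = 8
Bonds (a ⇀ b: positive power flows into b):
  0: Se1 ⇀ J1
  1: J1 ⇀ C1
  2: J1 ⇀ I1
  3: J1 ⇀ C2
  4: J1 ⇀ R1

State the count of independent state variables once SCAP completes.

3  (C1, C2, I1 all integral)

#0 →J1  (Se1: effort source, stroke at far end)
#1 →J1  (C1: C, integral causality)
#2 →I1  (prefer integral on I1)
#3 →J1  (1-jn J1 has f-setter on 2)
#4 →J1  (J1 flow already set via bond 2)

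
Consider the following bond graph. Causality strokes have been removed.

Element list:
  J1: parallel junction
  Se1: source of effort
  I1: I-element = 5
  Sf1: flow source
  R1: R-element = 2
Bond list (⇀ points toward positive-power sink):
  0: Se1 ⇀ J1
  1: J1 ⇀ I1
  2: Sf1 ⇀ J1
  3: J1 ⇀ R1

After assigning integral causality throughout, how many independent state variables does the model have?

1  (I1 all integral)

#0 →J1  (Se1 (Se) sets effort on bond)
#2 →Sf1  (Sf1 (Sf) sets flow on bond)
#1 →I1  (0-jn J1 has e-setter on 0)
#3 →R1  (J1 effort already set via bond 0)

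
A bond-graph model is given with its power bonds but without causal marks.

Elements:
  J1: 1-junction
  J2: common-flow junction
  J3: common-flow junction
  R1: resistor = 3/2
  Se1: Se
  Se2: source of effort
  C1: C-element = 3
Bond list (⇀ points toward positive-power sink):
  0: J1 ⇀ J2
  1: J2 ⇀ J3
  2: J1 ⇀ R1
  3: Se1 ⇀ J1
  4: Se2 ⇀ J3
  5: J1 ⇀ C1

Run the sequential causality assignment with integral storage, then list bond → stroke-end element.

bond 3 stroke at J1  (Se1: effort source, stroke at far end)
bond 4 stroke at J3  (source Se2 imposes e)
bond 1 stroke at J2  (only one flow-in slot at J3)
bond 0 stroke at J1  (J2 needs exactly one f-in)
bond 5 stroke at J1  (C1 outputs effort q/C1)
bond 2 stroke at R1  (closing 1-jn rule on J1)

bond 0 stroke→J1
bond 1 stroke→J2
bond 2 stroke→R1
bond 3 stroke→J1
bond 4 stroke→J3
bond 5 stroke→J1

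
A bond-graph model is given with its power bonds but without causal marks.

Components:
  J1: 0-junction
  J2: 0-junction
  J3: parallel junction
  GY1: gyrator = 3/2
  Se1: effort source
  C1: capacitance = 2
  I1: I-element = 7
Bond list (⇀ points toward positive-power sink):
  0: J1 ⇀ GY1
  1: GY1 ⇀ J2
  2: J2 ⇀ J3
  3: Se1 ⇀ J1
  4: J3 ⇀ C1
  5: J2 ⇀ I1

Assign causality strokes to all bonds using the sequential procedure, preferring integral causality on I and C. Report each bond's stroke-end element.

b0 stroke at GY1
b1 stroke at GY1
b2 stroke at J2
b3 stroke at J1
b4 stroke at J3
b5 stroke at I1

β3 stroke at J1  (Se1: effort source, stroke at far end)
β0 stroke at GY1  (common-e at J1 fixed by 3)
β1 stroke at GY1  (GY1: gyrator matches bond 0)
β4 stroke at J3  (C1 outputs effort q/C1)
β2 stroke at J2  (J3 effort already set via bond 4)
β5 stroke at I1  (0-jn J2 has e-setter on 2)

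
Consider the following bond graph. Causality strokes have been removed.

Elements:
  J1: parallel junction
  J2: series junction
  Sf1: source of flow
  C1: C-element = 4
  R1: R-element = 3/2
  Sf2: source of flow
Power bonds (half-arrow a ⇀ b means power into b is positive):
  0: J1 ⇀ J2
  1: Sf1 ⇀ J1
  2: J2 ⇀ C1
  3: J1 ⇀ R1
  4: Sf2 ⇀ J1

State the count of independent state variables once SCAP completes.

1  (C1 all integral)

β1 |Sf1  (source Sf1 imposes f)
β4 |Sf2  (source Sf2 imposes f)
β2 |J2  (prefer integral on C1)
β0 |J1  (only one flow-in slot at J2)
β3 |R1  (0-jn J1 has e-setter on 0)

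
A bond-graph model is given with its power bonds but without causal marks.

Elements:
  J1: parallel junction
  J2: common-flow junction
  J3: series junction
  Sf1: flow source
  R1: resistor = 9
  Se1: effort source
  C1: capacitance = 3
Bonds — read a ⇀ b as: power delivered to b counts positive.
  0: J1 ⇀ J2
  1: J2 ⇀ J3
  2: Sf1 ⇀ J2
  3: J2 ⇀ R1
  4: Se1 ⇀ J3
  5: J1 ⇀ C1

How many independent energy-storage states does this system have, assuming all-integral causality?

β2 →Sf1  (Sf1: flow source, stroke at near end)
β4 →J3  (Se1: effort source, stroke at far end)
β0 →J2  (1-jn J2 has f-setter on 2)
β1 →J2  (1-jn J2 has f-setter on 2)
β3 →J2  (J2: bond 2 brought flow, rest push out)
β5 →J1  (J1 needs exactly one e-in)

1  (C1 all integral)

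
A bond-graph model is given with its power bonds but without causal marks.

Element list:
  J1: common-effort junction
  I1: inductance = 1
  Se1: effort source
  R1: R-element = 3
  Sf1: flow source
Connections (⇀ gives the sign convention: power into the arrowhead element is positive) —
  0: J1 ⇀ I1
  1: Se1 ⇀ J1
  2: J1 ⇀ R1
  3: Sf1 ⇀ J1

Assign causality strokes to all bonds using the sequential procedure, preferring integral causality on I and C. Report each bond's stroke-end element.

b1 →J1  (Se1: effort source, stroke at far end)
b3 →Sf1  (Sf1 (Sf) sets flow on bond)
b0 →I1  (common-e at J1 fixed by 1)
b2 →R1  (J1: bond 1 brought effort, rest push out)

bond 0 stroke→I1
bond 1 stroke→J1
bond 2 stroke→R1
bond 3 stroke→Sf1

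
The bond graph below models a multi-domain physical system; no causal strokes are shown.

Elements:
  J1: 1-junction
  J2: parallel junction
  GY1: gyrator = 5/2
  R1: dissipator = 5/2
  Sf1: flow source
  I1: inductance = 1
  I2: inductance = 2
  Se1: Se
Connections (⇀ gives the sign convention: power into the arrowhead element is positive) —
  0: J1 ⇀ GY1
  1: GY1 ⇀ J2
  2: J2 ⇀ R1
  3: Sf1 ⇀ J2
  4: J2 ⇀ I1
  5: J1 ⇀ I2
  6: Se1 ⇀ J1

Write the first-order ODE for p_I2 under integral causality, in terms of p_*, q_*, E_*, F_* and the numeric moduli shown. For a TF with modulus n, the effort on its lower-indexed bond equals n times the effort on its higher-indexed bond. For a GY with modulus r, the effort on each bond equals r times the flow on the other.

dp_I2/dt = E_Se1 + 5*F_Sf1/2 - 5*p_I1/2 - 5*p_I2/4

β3 |Sf1  (Sf1: flow source, stroke at near end)
β6 |J1  (source Se1 imposes e)
β4 |I1  (prefer integral on I1)
β5 |I2  (I2 integral (f out))
β0 |J1  (J1: bond 5 brought flow, rest push out)
β1 |J2  (GY1 both-in/both-out from 0)
β2 |R1  (0-jn J2 has e-setter on 1)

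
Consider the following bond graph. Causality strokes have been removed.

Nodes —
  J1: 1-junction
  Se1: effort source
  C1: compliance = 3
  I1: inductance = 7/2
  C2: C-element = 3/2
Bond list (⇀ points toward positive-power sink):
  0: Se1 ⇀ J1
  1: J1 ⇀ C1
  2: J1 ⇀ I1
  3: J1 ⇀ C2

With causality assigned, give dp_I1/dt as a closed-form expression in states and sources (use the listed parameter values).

b0 stroke at J1  (source Se1 imposes e)
b1 stroke at J1  (C1 integral (e out))
b2 stroke at I1  (I1 integral (f out))
b3 stroke at J1  (J1 flow already set via bond 2)

dp_I1/dt = E_Se1 - q_C1/3 - 2*q_C2/3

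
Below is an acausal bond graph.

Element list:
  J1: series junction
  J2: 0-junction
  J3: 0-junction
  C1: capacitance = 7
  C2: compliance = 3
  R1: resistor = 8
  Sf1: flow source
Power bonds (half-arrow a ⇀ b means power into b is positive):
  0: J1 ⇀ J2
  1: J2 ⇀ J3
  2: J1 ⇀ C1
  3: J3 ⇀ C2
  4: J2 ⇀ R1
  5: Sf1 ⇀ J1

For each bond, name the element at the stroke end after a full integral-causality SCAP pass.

β5 stroke at Sf1  (source Sf1 imposes f)
β0 stroke at J1  (1-jn J1 has f-setter on 5)
β2 stroke at J1  (common-f at J1 fixed by 5)
β3 stroke at J3  (C2 integral (e out))
β1 stroke at J2  (J3 effort already set via bond 3)
β4 stroke at R1  (common-e at J2 fixed by 1)

bond 0 stroke at J1
bond 1 stroke at J2
bond 2 stroke at J1
bond 3 stroke at J3
bond 4 stroke at R1
bond 5 stroke at Sf1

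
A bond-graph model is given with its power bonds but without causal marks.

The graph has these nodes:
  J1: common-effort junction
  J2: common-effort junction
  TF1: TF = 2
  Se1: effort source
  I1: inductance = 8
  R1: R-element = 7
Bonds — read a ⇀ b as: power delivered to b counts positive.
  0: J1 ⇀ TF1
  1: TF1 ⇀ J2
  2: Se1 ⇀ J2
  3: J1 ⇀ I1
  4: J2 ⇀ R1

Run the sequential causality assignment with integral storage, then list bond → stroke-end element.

bond 2 |J2  (Se1 fixes effort; stroke away)
bond 1 |TF1  (J2 effort already set via bond 2)
bond 4 |R1  (J2 effort already set via bond 2)
bond 0 |J1  (TF1 one-in-one-out from 1)
bond 3 |I1  (J1: bond 0 brought effort, rest push out)

b0 stroke→J1
b1 stroke→TF1
b2 stroke→J2
b3 stroke→I1
b4 stroke→R1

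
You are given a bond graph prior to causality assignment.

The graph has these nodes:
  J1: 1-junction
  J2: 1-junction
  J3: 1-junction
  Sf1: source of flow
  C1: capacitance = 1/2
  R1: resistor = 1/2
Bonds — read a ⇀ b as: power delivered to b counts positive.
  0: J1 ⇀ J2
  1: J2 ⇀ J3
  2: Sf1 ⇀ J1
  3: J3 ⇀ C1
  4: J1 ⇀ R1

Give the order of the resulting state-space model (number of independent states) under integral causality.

1  (C1 all integral)

b2 |Sf1  (Sf1 (Sf) sets flow on bond)
b0 |J1  (J1: bond 2 brought flow, rest push out)
b4 |J1  (1-jn J1 has f-setter on 2)
b1 |J2  (1-jn J2 has f-setter on 0)
b3 |J3  (J3 flow already set via bond 1)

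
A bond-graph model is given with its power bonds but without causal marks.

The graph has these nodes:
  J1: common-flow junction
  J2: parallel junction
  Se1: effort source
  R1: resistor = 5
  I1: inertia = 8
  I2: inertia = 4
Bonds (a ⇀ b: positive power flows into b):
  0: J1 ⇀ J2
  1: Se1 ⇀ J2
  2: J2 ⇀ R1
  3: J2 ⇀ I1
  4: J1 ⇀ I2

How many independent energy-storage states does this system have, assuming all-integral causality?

b1 →J2  (source Se1 imposes e)
b0 →J1  (common-e at J2 fixed by 1)
b2 →R1  (0-jn J2 has e-setter on 1)
b3 →I1  (J2 effort already set via bond 1)
b4 →I2  (J1 needs exactly one f-in)

2  (I1, I2 all integral)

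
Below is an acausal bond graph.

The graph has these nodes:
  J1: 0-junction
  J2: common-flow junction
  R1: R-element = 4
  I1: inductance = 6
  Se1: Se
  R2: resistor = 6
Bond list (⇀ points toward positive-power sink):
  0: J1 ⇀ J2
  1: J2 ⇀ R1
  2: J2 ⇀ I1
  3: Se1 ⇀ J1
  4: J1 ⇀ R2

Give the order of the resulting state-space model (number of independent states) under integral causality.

1  (I1 all integral)

bond 3 |J1  (source Se1 imposes e)
bond 0 |J2  (common-e at J1 fixed by 3)
bond 4 |R2  (0-jn J1 has e-setter on 3)
bond 2 |I1  (I1: I, integral causality)
bond 1 |J2  (1-jn J2 has f-setter on 2)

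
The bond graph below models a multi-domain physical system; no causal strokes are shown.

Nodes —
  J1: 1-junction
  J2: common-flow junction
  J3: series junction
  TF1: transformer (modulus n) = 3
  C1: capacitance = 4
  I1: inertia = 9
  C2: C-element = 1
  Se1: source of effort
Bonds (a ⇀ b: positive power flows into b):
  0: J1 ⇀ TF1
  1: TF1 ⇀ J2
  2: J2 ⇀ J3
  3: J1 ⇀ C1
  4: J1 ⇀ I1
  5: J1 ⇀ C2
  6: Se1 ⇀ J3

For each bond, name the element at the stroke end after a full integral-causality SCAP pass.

#0 stroke at J1
#1 stroke at TF1
#2 stroke at J2
#3 stroke at J1
#4 stroke at I1
#5 stroke at J1
#6 stroke at J3

bond 6 →J3  (Se1 fixes effort; stroke away)
bond 2 →J2  (J3: last free bond brings flow in)
bond 1 →TF1  (J2: last free bond brings flow in)
bond 0 →J1  (TF TF1: opposite of bond 1)
bond 3 →J1  (C1 outputs effort q/C1)
bond 4 →I1  (prefer integral on I1)
bond 5 →J1  (1-jn J1 has f-setter on 4)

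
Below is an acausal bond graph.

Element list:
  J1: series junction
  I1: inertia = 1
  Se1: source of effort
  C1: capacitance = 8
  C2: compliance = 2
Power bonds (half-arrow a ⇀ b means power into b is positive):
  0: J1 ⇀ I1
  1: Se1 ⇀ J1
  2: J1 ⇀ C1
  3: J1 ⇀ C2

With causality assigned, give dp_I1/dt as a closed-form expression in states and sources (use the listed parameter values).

β1 |J1  (source Se1 imposes e)
β0 |I1  (I1 outputs flow p/I1)
β2 |J1  (1-jn J1 has f-setter on 0)
β3 |J1  (J1: bond 0 brought flow, rest push out)

dp_I1/dt = E_Se1 - q_C1/8 - q_C2/2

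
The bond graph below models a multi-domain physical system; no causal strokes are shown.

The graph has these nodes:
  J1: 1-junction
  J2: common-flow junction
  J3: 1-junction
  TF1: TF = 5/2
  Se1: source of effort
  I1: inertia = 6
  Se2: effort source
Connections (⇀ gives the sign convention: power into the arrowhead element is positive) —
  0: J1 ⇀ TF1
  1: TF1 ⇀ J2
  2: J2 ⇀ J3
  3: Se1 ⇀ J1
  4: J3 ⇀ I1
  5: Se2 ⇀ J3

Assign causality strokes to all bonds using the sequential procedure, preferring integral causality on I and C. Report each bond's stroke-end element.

b0 →TF1
b1 →J2
b2 →J3
b3 →J1
b4 →I1
b5 →J3

#3 →J1  (source Se1 imposes e)
#5 →J3  (Se2: effort source, stroke at far end)
#0 →TF1  (J1: last free bond brings flow in)
#1 →J2  (TF1: transformer flips bond 0)
#2 →J3  (closing 1-jn rule on J2)
#4 →I1  (J3: last free bond brings flow in)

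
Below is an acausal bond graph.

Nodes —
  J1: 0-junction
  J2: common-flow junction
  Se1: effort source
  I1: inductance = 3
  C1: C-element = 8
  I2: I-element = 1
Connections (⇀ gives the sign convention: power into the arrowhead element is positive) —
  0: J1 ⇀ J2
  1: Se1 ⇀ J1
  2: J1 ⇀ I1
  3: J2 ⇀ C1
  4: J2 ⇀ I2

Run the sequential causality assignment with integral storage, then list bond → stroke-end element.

#0 stroke→J2
#1 stroke→J1
#2 stroke→I1
#3 stroke→J2
#4 stroke→I2

β1 stroke at J1  (Se1 fixes effort; stroke away)
β0 stroke at J2  (common-e at J1 fixed by 1)
β2 stroke at I1  (J1 effort already set via bond 1)
β3 stroke at J2  (C1: C, integral causality)
β4 stroke at I2  (only one flow-in slot at J2)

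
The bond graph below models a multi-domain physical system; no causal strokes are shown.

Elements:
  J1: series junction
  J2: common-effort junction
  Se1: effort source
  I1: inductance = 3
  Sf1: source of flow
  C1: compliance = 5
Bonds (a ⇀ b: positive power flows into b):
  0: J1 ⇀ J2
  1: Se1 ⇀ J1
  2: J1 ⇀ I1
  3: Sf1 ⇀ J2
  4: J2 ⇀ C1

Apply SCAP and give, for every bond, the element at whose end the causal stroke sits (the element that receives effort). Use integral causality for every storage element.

b1 |J1  (Se1 (Se) sets effort on bond)
b3 |Sf1  (Sf1 (Sf) sets flow on bond)
b2 |I1  (I1 outputs flow p/I1)
b0 |J1  (J1 flow already set via bond 2)
b4 |J2  (J2 needs exactly one e-in)

bond 0 |J1
bond 1 |J1
bond 2 |I1
bond 3 |Sf1
bond 4 |J2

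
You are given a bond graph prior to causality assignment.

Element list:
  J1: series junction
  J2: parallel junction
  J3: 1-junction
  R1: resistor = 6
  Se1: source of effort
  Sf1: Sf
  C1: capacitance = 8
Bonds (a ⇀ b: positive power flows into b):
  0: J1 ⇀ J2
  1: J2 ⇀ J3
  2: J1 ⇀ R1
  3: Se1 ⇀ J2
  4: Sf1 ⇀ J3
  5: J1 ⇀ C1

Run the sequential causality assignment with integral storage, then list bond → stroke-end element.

bond 3 |J2  (Se1: effort source, stroke at far end)
bond 4 |Sf1  (Sf1 (Sf) sets flow on bond)
bond 0 |J1  (0-jn J2 has e-setter on 3)
bond 1 |J3  (0-jn J2 has e-setter on 3)
bond 5 |J1  (C1 outputs effort q/C1)
bond 2 |R1  (closing 1-jn rule on J1)

bond 0 stroke→J1
bond 1 stroke→J3
bond 2 stroke→R1
bond 3 stroke→J2
bond 4 stroke→Sf1
bond 5 stroke→J1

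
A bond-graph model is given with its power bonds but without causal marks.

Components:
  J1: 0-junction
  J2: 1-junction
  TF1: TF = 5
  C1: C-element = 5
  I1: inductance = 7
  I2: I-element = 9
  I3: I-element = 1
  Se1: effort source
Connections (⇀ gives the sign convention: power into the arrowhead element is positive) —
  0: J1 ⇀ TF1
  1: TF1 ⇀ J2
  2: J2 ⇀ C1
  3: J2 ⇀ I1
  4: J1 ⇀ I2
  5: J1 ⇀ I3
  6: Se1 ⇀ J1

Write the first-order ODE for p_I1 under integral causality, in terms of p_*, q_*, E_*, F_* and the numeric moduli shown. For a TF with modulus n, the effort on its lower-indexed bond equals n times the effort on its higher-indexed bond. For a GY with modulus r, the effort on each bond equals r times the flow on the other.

bond 6 stroke→J1  (Se1: effort source, stroke at far end)
bond 0 stroke→TF1  (common-e at J1 fixed by 6)
bond 4 stroke→I2  (common-e at J1 fixed by 6)
bond 5 stroke→I3  (common-e at J1 fixed by 6)
bond 1 stroke→J2  (TF1 one-in-one-out from 0)
bond 2 stroke→J2  (C1 integral (e out))
bond 3 stroke→I1  (closing 1-jn rule on J2)

dp_I1/dt = E_Se1/5 - q_C1/5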